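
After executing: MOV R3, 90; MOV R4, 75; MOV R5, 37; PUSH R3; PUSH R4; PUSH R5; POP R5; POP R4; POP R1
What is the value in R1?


Stack trace (top is rightmost):
  MOV R3, 90  → R3 = 90
  MOV R4, 75  → R4 = 75
  MOV R5, 37  → R5 = 37
  PUSH R3  → stack: [90]
  PUSH R4  → stack: [90, 75]
  PUSH R5  → stack: [90, 75, 37]
  POP R5  → R5 = 37, stack: [90, 75]
  POP R4  → R4 = 75, stack: [90]
  POP R1  → R1 = 90, stack: []
Final: R1 = 90

90


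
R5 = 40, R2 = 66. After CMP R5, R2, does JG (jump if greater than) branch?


Trace:
  R5 = 40, R2 = 66
  CMP R5, R2  → compares 40 vs 66
  JG checks: is 40 greater than 66?
  40 < 66, so condition is false
Branch taken: No

No


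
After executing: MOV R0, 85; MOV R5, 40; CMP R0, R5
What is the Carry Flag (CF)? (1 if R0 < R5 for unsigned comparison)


Register state trace:
  MOV R0, 85  → R0 = 85
  MOV R5, 40  → R5 = 40
  CMP R0, R5  → unsigned 85 - 40: no borrow
  85 >= 40, so CF = 0
CF = 0

0


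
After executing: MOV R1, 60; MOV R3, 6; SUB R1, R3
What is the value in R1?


Register state trace:
  MOV R1, 60  → R1 = 60
  MOV R3, 6  → R3 = 6
  SUB R1, R3  → R1 = 60 - 6 = 54
Final: R1 = 54

54


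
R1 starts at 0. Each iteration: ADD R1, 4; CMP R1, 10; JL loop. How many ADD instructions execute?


Loop trace (R1 starts at 0, target 10, step 4):
  ADD #1: R1 = 0 + 4 = 4  → 4 < 10, loop
  ADD #2: R1 = 4 + 4 = 8  → 8 < 10, loop
  ADD #3: R1 = 8 + 4 = 12  → 12 >= 10, exit
Total ADD instructions: 3

3


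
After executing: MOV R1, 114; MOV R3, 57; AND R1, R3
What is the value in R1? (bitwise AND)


Register state trace:
  MOV R1, 114  → R1 = 114 (0b01110010)
  MOV R3, 57  → R3 = 57 (0b00111001)
  AND R1, R3  → R1 = 114 AND 57 = 48 (0b00110000)
Final: R1 = 48

48


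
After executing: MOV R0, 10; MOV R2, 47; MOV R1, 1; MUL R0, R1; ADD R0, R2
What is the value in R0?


Register state trace:
  MOV R0, 10  → R0 = 10
  MOV R2, 47  → R2 = 47
  MOV R1, 1  → R1 = 1
  MUL R0, R1  → R0 = 10 * 1 = 10
  ADD R0, R2  → R0 = 10 + 47 = 57
Final: R0 = 57

57


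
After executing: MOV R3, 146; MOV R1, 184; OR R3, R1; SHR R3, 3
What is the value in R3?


Register state trace:
  MOV R3, 146  → R3 = 146 (0b10010010)
  MOV R1, 184  → R1 = 184 (0b10111000)
  OR R3, R1  → R3 = 146 OR 184 = 186 (0b10111010)
  SHR R3, 3  → R3 = 186 >> 3 = 23
Final: R3 = 23

23


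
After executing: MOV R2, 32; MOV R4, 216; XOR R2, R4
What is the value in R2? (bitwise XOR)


Register state trace:
  MOV R2, 32  → R2 = 32 (0b00100000)
  MOV R4, 216  → R4 = 216 (0b11011000)
  XOR R2, R4  → R2 = 32 XOR 216 = 248 (0b11111000)
Final: R2 = 248

248


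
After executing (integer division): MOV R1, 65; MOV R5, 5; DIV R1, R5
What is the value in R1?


Register state trace:
  MOV R1, 65  → R1 = 65
  MOV R5, 5  → R5 = 5
  DIV R1, R5  → R1 = 65 // 5 = 13
Final: R1 = 13

13


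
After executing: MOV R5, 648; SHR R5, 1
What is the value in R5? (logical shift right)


Register state trace:
  MOV R5, 648  → R5 = 648
  SHR R5, 1  → R5 = 648 >> 1 = 648 // 2^1 = 324
Final: R5 = 324

324


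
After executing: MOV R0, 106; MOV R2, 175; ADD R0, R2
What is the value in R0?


Register state trace:
  MOV R0, 106  → R0 = 106
  MOV R2, 175  → R2 = 175
  ADD R0, R2  → R0 = 106 + 175 = 281
Final: R0 = 281

281


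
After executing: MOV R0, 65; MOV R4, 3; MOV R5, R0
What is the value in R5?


Register state trace:
  MOV R0, 65  → R0 = 65
  MOV R4, 3  → R4 = 3
  MOV R5, R0  → R5 = 65
Final: R5 = 65

65


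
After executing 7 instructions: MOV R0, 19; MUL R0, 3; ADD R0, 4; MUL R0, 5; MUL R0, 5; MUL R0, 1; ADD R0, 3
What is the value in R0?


Register state trace:
  MOV R0, 19  → R0 = 19
  MUL R0, 3  → R0 = 19 * 3 = 57
  ADD R0, 4  → R0 = 57 + 4 = 61
  MUL R0, 5  → R0 = 61 * 5 = 305
  MUL R0, 5  → R0 = 305 * 5 = 1525
  MUL R0, 1  → R0 = 1525 * 1 = 1525
  ADD R0, 3  → R0 = 1525 + 3 = 1528
Final: R0 = 1528

1528


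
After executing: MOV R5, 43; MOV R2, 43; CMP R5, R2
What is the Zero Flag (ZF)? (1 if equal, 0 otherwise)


Register state trace:
  MOV R5, 43  → R5 = 43
  MOV R2, 43  → R2 = 43
  CMP R5, R2  → computes 43 - 43 = 0
  Result is zero, so values are equal
ZF = 1

1


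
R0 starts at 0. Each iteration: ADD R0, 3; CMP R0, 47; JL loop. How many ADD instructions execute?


Loop trace (R0 starts at 0, target 47, step 3):
  ADD #1: R0 = 0 + 3 = 3  → 3 < 47, loop
  ADD #2: R0 = 3 + 3 = 6  → 6 < 47, loop
  ADD #3: R0 = 6 + 3 = 9  → 9 < 47, loop
  ADD #4: R0 = 9 + 3 = 12  → 12 < 47, loop
  ADD #5: R0 = 12 + 3 = 15  → 15 < 47, loop
  ADD #6: R0 = 15 + 3 = 18  → 18 < 47, loop
  ADD #7: R0 = 18 + 3 = 21  → 21 < 47, loop
  ADD #8: R0 = 21 + 3 = 24  → 24 < 47, loop
  ADD #9: R0 = 24 + 3 = 27  → 27 < 47, loop
  ADD #10: R0 = 27 + 3 = 30  → 30 < 47, loop
  ADD #11: R0 = 30 + 3 = 33  → 33 < 47, loop
  ADD #12: R0 = 33 + 3 = 36  → 36 < 47, loop
  ADD #13: R0 = 36 + 3 = 39  → 39 < 47, loop
  ADD #14: R0 = 39 + 3 = 42  → 42 < 47, loop
  ADD #15: R0 = 42 + 3 = 45  → 45 < 47, loop
  ADD #16: R0 = 45 + 3 = 48  → 48 >= 47, exit
Total ADD instructions: 16

16


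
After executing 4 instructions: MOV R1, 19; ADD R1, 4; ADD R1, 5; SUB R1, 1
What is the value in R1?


Register state trace:
  MOV R1, 19  → R1 = 19
  ADD R1, 4  → R1 = 19 + 4 = 23
  ADD R1, 5  → R1 = 23 + 5 = 28
  SUB R1, 1  → R1 = 28 - 1 = 27
Final: R1 = 27

27


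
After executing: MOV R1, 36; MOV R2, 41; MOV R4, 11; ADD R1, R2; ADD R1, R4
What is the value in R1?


Register state trace:
  MOV R1, 36  → R1 = 36
  MOV R2, 41  → R2 = 41
  MOV R4, 11  → R4 = 11
  ADD R1, R2  → R1 = 36 + 41 = 77
  ADD R1, R4  → R1 = 77 + 11 = 88
Final: R1 = 88

88


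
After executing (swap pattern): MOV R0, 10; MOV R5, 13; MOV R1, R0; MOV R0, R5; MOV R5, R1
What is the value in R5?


Register state trace (swap pattern):
  MOV R0, 10  → R0 = 10
  MOV R5, 13  → R5 = 13
  MOV R1, R0  → R1 = 10  (save R0)
  MOV R0, R5  → R0 = 13  (R0 gets R5's value)
  MOV R5, R1  → R5 = 10  (R5 gets saved value)
Final: R5 = 10

10


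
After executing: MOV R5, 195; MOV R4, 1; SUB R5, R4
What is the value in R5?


Register state trace:
  MOV R5, 195  → R5 = 195
  MOV R4, 1  → R4 = 1
  SUB R5, R4  → R5 = 195 - 1 = 194
Final: R5 = 194

194


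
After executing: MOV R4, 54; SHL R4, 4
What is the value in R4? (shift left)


Register state trace:
  MOV R4, 54  → R4 = 54
  SHL R4, 4  → R4 = 54 << 4 = 54 * 2^4 = 864
Final: R4 = 864

864


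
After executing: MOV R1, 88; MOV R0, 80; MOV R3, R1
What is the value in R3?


Register state trace:
  MOV R1, 88  → R1 = 88
  MOV R0, 80  → R0 = 80
  MOV R3, R1  → R3 = 88
Final: R3 = 88

88


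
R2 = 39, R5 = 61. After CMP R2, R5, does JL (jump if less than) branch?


Trace:
  R2 = 39, R5 = 61
  CMP R2, R5  → compares 39 vs 61
  JL checks: is 39 less than 61?
  39 < 61, so condition is true
Branch taken: Yes

Yes


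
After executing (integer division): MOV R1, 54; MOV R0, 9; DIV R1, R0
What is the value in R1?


Register state trace:
  MOV R1, 54  → R1 = 54
  MOV R0, 9  → R0 = 9
  DIV R1, R0  → R1 = 54 // 9 = 6
Final: R1 = 6

6


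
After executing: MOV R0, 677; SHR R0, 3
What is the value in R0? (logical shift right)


Register state trace:
  MOV R0, 677  → R0 = 677
  SHR R0, 3  → R0 = 677 >> 3 = 677 // 2^3 = 84
Final: R0 = 84

84


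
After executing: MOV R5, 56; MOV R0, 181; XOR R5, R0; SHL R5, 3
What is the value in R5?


Register state trace:
  MOV R5, 56  → R5 = 56 (0b00111000)
  MOV R0, 181  → R0 = 181 (0b10110101)
  XOR R5, R0  → R5 = 56 XOR 181 = 141 (0b10001101)
  SHL R5, 3  → R5 = 141 << 3 = 1128
Final: R5 = 1128

1128


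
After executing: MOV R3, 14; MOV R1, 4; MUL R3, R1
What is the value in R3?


Register state trace:
  MOV R3, 14  → R3 = 14
  MOV R1, 4  → R1 = 4
  MUL R3, R1  → R3 = 14 * 4 = 56
Final: R3 = 56

56


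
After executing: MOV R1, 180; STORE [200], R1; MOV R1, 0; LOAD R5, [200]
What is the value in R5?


Register and memory trace:
  MOV R1, 180  → R1 = 180
  STORE [200], R1  → mem[200] = 180
  MOV R1, 0  → R1 = 0
  LOAD R5, [200]  → R5 = mem[200] = 180
Final: R5 = 180

180


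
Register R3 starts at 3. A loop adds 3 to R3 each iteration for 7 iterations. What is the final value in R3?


Starting value: R3 = 3
  Iter 1: R3 = 3 + 3 = 6
  Iter 2: R3 = 6 + 3 = 9
  Iter 3: R3 = 9 + 3 = 12
  Iter 4: R3 = 12 + 3 = 15
  Iter 5: R3 = 15 + 3 = 18
  Iter 6: R3 = 18 + 3 = 21
  Iter 7: R3 = 21 + 3 = 24
Final: R3 = 24

24


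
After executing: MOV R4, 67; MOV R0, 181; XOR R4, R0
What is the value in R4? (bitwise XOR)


Register state trace:
  MOV R4, 67  → R4 = 67 (0b01000011)
  MOV R0, 181  → R0 = 181 (0b10110101)
  XOR R4, R0  → R4 = 67 XOR 181 = 246 (0b11110110)
Final: R4 = 246

246


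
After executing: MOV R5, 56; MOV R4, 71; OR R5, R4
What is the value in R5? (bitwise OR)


Register state trace:
  MOV R5, 56  → R5 = 56 (0b00111000)
  MOV R4, 71  → R4 = 71 (0b01000111)
  OR R5, R4   → R5 = 56 OR 71 = 127 (0b01111111)
Final: R5 = 127

127


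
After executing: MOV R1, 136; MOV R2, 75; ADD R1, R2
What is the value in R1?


Register state trace:
  MOV R1, 136  → R1 = 136
  MOV R2, 75  → R2 = 75
  ADD R1, R2  → R1 = 136 + 75 = 211
Final: R1 = 211

211


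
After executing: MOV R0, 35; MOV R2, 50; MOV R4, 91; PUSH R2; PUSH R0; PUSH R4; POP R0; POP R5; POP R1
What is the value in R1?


Stack trace (top is rightmost):
  MOV R0, 35  → R0 = 35
  MOV R2, 50  → R2 = 50
  MOV R4, 91  → R4 = 91
  PUSH R2  → stack: [50]
  PUSH R0  → stack: [50, 35]
  PUSH R4  → stack: [50, 35, 91]
  POP R0  → R0 = 91, stack: [50, 35]
  POP R5  → R5 = 35, stack: [50]
  POP R1  → R1 = 50, stack: []
Final: R1 = 50

50


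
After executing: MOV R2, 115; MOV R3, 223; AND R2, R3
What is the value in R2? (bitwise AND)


Register state trace:
  MOV R2, 115  → R2 = 115 (0b01110011)
  MOV R3, 223  → R3 = 223 (0b11011111)
  AND R2, R3  → R2 = 115 AND 223 = 83 (0b01010011)
Final: R2 = 83

83


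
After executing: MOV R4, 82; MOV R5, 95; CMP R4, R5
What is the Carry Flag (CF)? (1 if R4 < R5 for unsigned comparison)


Register state trace:
  MOV R4, 82  → R4 = 82
  MOV R5, 95  → R5 = 95
  CMP R4, R5  → unsigned 82 - 95: borrow occurs
  82 < 95, so CF = 1
CF = 1

1


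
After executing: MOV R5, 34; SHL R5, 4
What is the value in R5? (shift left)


Register state trace:
  MOV R5, 34  → R5 = 34
  SHL R5, 4  → R5 = 34 << 4 = 34 * 2^4 = 544
Final: R5 = 544

544


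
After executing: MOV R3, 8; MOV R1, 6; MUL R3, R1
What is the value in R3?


Register state trace:
  MOV R3, 8  → R3 = 8
  MOV R1, 6  → R1 = 6
  MUL R3, R1  → R3 = 8 * 6 = 48
Final: R3 = 48

48


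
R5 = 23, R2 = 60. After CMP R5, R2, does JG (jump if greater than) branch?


Trace:
  R5 = 23, R2 = 60
  CMP R5, R2  → compares 23 vs 60
  JG checks: is 23 greater than 60?
  23 < 60, so condition is false
Branch taken: No

No


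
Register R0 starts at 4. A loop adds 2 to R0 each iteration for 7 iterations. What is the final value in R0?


Starting value: R0 = 4
  Iter 1: R0 = 4 + 2 = 6
  Iter 2: R0 = 6 + 2 = 8
  Iter 3: R0 = 8 + 2 = 10
  Iter 4: R0 = 10 + 2 = 12
  Iter 5: R0 = 12 + 2 = 14
  Iter 6: R0 = 14 + 2 = 16
  Iter 7: R0 = 16 + 2 = 18
Final: R0 = 18

18


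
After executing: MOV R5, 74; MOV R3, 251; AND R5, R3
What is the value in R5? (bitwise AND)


Register state trace:
  MOV R5, 74  → R5 = 74 (0b01001010)
  MOV R3, 251  → R3 = 251 (0b11111011)
  AND R5, R3  → R5 = 74 AND 251 = 74 (0b01001010)
Final: R5 = 74

74


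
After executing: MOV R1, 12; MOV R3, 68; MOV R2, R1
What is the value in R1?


Register state trace:
  MOV R1, 12  → R1 = 12
  MOV R3, 68  → R3 = 68
  MOV R2, R1  → R2 = 12
Final: R1 = 12

12


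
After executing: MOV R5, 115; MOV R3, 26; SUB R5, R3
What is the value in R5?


Register state trace:
  MOV R5, 115  → R5 = 115
  MOV R3, 26  → R3 = 26
  SUB R5, R3  → R5 = 115 - 26 = 89
Final: R5 = 89

89


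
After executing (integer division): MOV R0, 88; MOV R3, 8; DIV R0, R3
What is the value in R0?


Register state trace:
  MOV R0, 88  → R0 = 88
  MOV R3, 8  → R3 = 8
  DIV R0, R3  → R0 = 88 // 8 = 11
Final: R0 = 11

11


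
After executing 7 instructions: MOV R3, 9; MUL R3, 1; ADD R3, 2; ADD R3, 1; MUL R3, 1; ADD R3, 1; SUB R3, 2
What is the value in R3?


Register state trace:
  MOV R3, 9  → R3 = 9
  MUL R3, 1  → R3 = 9 * 1 = 9
  ADD R3, 2  → R3 = 9 + 2 = 11
  ADD R3, 1  → R3 = 11 + 1 = 12
  MUL R3, 1  → R3 = 12 * 1 = 12
  ADD R3, 1  → R3 = 12 + 1 = 13
  SUB R3, 2  → R3 = 13 - 2 = 11
Final: R3 = 11

11


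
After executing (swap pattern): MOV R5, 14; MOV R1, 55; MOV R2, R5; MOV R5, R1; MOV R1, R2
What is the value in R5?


Register state trace (swap pattern):
  MOV R5, 14  → R5 = 14
  MOV R1, 55  → R1 = 55
  MOV R2, R5  → R2 = 14  (save R5)
  MOV R5, R1  → R5 = 55  (R5 gets R1's value)
  MOV R1, R2  → R1 = 14  (R1 gets saved value)
Final: R5 = 55

55


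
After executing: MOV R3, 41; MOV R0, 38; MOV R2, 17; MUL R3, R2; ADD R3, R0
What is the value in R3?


Register state trace:
  MOV R3, 41  → R3 = 41
  MOV R0, 38  → R0 = 38
  MOV R2, 17  → R2 = 17
  MUL R3, R2  → R3 = 41 * 17 = 697
  ADD R3, R0  → R3 = 697 + 38 = 735
Final: R3 = 735

735


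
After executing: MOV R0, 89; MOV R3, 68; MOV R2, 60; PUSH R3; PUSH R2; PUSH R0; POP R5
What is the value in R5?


Stack trace (top is rightmost):
  MOV R0, 89  → R0 = 89
  MOV R3, 68  → R3 = 68
  MOV R2, 60  → R2 = 60
  PUSH R3  → stack: [68]
  PUSH R2  → stack: [68, 60]
  PUSH R0  → stack: [68, 60, 89]
  POP R5  → R5 = 89, stack: [68, 60]
Final: R5 = 89

89


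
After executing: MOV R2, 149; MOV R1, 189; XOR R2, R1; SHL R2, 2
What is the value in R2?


Register state trace:
  MOV R2, 149  → R2 = 149 (0b10010101)
  MOV R1, 189  → R1 = 189 (0b10111101)
  XOR R2, R1  → R2 = 149 XOR 189 = 40 (0b00101000)
  SHL R2, 2  → R2 = 40 << 2 = 160
Final: R2 = 160

160


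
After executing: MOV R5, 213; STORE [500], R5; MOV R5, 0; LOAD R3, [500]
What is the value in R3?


Register and memory trace:
  MOV R5, 213  → R5 = 213
  STORE [500], R5  → mem[500] = 213
  MOV R5, 0  → R5 = 0
  LOAD R3, [500]  → R3 = mem[500] = 213
Final: R3 = 213

213


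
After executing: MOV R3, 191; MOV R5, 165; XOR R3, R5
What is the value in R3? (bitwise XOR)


Register state trace:
  MOV R3, 191  → R3 = 191 (0b10111111)
  MOV R5, 165  → R5 = 165 (0b10100101)
  XOR R3, R5  → R3 = 191 XOR 165 = 26 (0b00011010)
Final: R3 = 26

26


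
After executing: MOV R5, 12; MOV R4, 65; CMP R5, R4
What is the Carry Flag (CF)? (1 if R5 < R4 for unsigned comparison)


Register state trace:
  MOV R5, 12  → R5 = 12
  MOV R4, 65  → R4 = 65
  CMP R5, R4  → unsigned 12 - 65: borrow occurs
  12 < 65, so CF = 1
CF = 1

1


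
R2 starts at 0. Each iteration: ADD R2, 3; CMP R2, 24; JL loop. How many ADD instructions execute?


Loop trace (R2 starts at 0, target 24, step 3):
  ADD #1: R2 = 0 + 3 = 3  → 3 < 24, loop
  ADD #2: R2 = 3 + 3 = 6  → 6 < 24, loop
  ADD #3: R2 = 6 + 3 = 9  → 9 < 24, loop
  ADD #4: R2 = 9 + 3 = 12  → 12 < 24, loop
  ADD #5: R2 = 12 + 3 = 15  → 15 < 24, loop
  ADD #6: R2 = 15 + 3 = 18  → 18 < 24, loop
  ADD #7: R2 = 18 + 3 = 21  → 21 < 24, loop
  ADD #8: R2 = 21 + 3 = 24  → 24 >= 24, exit
Total ADD instructions: 8

8


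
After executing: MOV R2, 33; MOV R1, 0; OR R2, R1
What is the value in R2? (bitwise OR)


Register state trace:
  MOV R2, 33  → R2 = 33 (0b00100001)
  MOV R1, 0  → R1 = 0 (0b00000000)
  OR R2, R1   → R2 = 33 OR 0 = 33 (0b00100001)
Final: R2 = 33

33


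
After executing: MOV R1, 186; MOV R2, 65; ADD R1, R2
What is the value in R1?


Register state trace:
  MOV R1, 186  → R1 = 186
  MOV R2, 65  → R2 = 65
  ADD R1, R2  → R1 = 186 + 65 = 251
Final: R1 = 251

251


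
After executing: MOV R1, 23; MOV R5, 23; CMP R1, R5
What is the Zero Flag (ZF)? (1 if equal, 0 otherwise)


Register state trace:
  MOV R1, 23  → R1 = 23
  MOV R5, 23  → R5 = 23
  CMP R1, R5  → computes 23 - 23 = 0
  Result is zero, so values are equal
ZF = 1

1


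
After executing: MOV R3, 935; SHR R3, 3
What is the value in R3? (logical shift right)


Register state trace:
  MOV R3, 935  → R3 = 935
  SHR R3, 3  → R3 = 935 >> 3 = 935 // 2^3 = 116
Final: R3 = 116

116


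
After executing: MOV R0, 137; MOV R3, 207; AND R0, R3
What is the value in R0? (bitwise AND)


Register state trace:
  MOV R0, 137  → R0 = 137 (0b10001001)
  MOV R3, 207  → R3 = 207 (0b11001111)
  AND R0, R3  → R0 = 137 AND 207 = 137 (0b10001001)
Final: R0 = 137

137


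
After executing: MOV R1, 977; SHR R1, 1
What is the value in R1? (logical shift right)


Register state trace:
  MOV R1, 977  → R1 = 977
  SHR R1, 1  → R1 = 977 >> 1 = 977 // 2^1 = 488
Final: R1 = 488

488


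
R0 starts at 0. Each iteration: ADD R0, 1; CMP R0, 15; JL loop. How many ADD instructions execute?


Loop trace (R0 starts at 0, target 15, step 1):
  ADD #1: R0 = 0 + 1 = 1  → 1 < 15, loop
  ADD #2: R0 = 1 + 1 = 2  → 2 < 15, loop
  ADD #3: R0 = 2 + 1 = 3  → 3 < 15, loop
  ADD #4: R0 = 3 + 1 = 4  → 4 < 15, loop
  ADD #5: R0 = 4 + 1 = 5  → 5 < 15, loop
  ADD #6: R0 = 5 + 1 = 6  → 6 < 15, loop
  ADD #7: R0 = 6 + 1 = 7  → 7 < 15, loop
  ADD #8: R0 = 7 + 1 = 8  → 8 < 15, loop
  ADD #9: R0 = 8 + 1 = 9  → 9 < 15, loop
  ADD #10: R0 = 9 + 1 = 10  → 10 < 15, loop
  ADD #11: R0 = 10 + 1 = 11  → 11 < 15, loop
  ADD #12: R0 = 11 + 1 = 12  → 12 < 15, loop
  ADD #13: R0 = 12 + 1 = 13  → 13 < 15, loop
  ADD #14: R0 = 13 + 1 = 14  → 14 < 15, loop
  ADD #15: R0 = 14 + 1 = 15  → 15 >= 15, exit
Total ADD instructions: 15

15


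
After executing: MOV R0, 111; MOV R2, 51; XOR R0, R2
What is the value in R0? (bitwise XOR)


Register state trace:
  MOV R0, 111  → R0 = 111 (0b01101111)
  MOV R2, 51  → R2 = 51 (0b00110011)
  XOR R0, R2  → R0 = 111 XOR 51 = 92 (0b01011100)
Final: R0 = 92

92


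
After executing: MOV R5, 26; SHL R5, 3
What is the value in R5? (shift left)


Register state trace:
  MOV R5, 26  → R5 = 26
  SHL R5, 3  → R5 = 26 << 3 = 26 * 2^3 = 208
Final: R5 = 208

208


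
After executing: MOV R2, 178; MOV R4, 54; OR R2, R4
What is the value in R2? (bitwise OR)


Register state trace:
  MOV R2, 178  → R2 = 178 (0b10110010)
  MOV R4, 54  → R4 = 54 (0b00110110)
  OR R2, R4   → R2 = 178 OR 54 = 182 (0b10110110)
Final: R2 = 182

182


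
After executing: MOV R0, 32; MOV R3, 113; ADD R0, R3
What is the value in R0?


Register state trace:
  MOV R0, 32  → R0 = 32
  MOV R3, 113  → R3 = 113
  ADD R0, R3  → R0 = 32 + 113 = 145
Final: R0 = 145

145


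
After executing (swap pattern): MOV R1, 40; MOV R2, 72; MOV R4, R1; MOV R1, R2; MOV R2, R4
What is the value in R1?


Register state trace (swap pattern):
  MOV R1, 40  → R1 = 40
  MOV R2, 72  → R2 = 72
  MOV R4, R1  → R4 = 40  (save R1)
  MOV R1, R2  → R1 = 72  (R1 gets R2's value)
  MOV R2, R4  → R2 = 40  (R2 gets saved value)
Final: R1 = 72

72


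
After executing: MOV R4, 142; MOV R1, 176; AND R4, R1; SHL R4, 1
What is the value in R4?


Register state trace:
  MOV R4, 142  → R4 = 142 (0b10001110)
  MOV R1, 176  → R1 = 176 (0b10110000)
  AND R4, R1  → R4 = 142 AND 176 = 128 (0b10000000)
  SHL R4, 1  → R4 = 128 << 1 = 256
Final: R4 = 256

256


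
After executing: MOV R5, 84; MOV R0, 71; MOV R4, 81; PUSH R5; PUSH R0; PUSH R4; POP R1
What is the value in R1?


Stack trace (top is rightmost):
  MOV R5, 84  → R5 = 84
  MOV R0, 71  → R0 = 71
  MOV R4, 81  → R4 = 81
  PUSH R5  → stack: [84]
  PUSH R0  → stack: [84, 71]
  PUSH R4  → stack: [84, 71, 81]
  POP R1  → R1 = 81, stack: [84, 71]
Final: R1 = 81

81


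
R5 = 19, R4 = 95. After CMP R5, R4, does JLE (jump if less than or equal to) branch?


Trace:
  R5 = 19, R4 = 95
  CMP R5, R4  → compares 19 vs 95
  JLE checks: is 19 less than or equal to 95?
  19 < 95, so condition is true
Branch taken: Yes

Yes


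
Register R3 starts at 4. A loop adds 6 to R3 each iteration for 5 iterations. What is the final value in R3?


Starting value: R3 = 4
  Iter 1: R3 = 4 + 6 = 10
  Iter 2: R3 = 10 + 6 = 16
  Iter 3: R3 = 16 + 6 = 22
  Iter 4: R3 = 22 + 6 = 28
  Iter 5: R3 = 28 + 6 = 34
Final: R3 = 34

34


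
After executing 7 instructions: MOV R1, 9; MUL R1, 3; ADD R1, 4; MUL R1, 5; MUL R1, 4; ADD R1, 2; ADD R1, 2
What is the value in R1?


Register state trace:
  MOV R1, 9  → R1 = 9
  MUL R1, 3  → R1 = 9 * 3 = 27
  ADD R1, 4  → R1 = 27 + 4 = 31
  MUL R1, 5  → R1 = 31 * 5 = 155
  MUL R1, 4  → R1 = 155 * 4 = 620
  ADD R1, 2  → R1 = 620 + 2 = 622
  ADD R1, 2  → R1 = 622 + 2 = 624
Final: R1 = 624

624


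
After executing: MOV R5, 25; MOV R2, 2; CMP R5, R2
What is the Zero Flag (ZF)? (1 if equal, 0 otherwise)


Register state trace:
  MOV R5, 25  → R5 = 25
  MOV R2, 2  → R2 = 2
  CMP R5, R2  → computes 25 - 2 = 23
  Result is nonzero, so values are not equal
ZF = 0

0


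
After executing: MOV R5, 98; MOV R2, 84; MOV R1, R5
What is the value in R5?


Register state trace:
  MOV R5, 98  → R5 = 98
  MOV R2, 84  → R2 = 84
  MOV R1, R5  → R1 = 98
Final: R5 = 98

98


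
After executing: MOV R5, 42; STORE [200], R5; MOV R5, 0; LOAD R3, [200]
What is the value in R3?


Register and memory trace:
  MOV R5, 42  → R5 = 42
  STORE [200], R5  → mem[200] = 42
  MOV R5, 0  → R5 = 0
  LOAD R3, [200]  → R3 = mem[200] = 42
Final: R3 = 42

42


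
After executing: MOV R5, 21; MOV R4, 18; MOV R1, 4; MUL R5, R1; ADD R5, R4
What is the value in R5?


Register state trace:
  MOV R5, 21  → R5 = 21
  MOV R4, 18  → R4 = 18
  MOV R1, 4  → R1 = 4
  MUL R5, R1  → R5 = 21 * 4 = 84
  ADD R5, R4  → R5 = 84 + 18 = 102
Final: R5 = 102

102


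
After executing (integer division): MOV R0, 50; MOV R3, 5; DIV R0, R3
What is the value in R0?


Register state trace:
  MOV R0, 50  → R0 = 50
  MOV R3, 5  → R3 = 5
  DIV R0, R3  → R0 = 50 // 5 = 10
Final: R0 = 10

10


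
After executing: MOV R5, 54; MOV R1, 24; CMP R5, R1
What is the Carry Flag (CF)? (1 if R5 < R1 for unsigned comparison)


Register state trace:
  MOV R5, 54  → R5 = 54
  MOV R1, 24  → R1 = 24
  CMP R5, R1  → unsigned 54 - 24: no borrow
  54 >= 24, so CF = 0
CF = 0

0


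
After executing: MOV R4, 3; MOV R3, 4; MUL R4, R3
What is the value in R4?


Register state trace:
  MOV R4, 3  → R4 = 3
  MOV R3, 4  → R3 = 4
  MUL R4, R3  → R4 = 3 * 4 = 12
Final: R4 = 12

12


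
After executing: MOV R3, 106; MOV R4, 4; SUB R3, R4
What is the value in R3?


Register state trace:
  MOV R3, 106  → R3 = 106
  MOV R4, 4  → R4 = 4
  SUB R3, R4  → R3 = 106 - 4 = 102
Final: R3 = 102

102


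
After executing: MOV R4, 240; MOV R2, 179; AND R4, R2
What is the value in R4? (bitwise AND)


Register state trace:
  MOV R4, 240  → R4 = 240 (0b11110000)
  MOV R2, 179  → R2 = 179 (0b10110011)
  AND R4, R2  → R4 = 240 AND 179 = 176 (0b10110000)
Final: R4 = 176

176


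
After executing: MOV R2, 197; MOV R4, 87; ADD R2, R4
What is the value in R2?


Register state trace:
  MOV R2, 197  → R2 = 197
  MOV R4, 87  → R4 = 87
  ADD R2, R4  → R2 = 197 + 87 = 284
Final: R2 = 284

284


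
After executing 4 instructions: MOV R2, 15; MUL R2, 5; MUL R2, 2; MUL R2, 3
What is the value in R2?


Register state trace:
  MOV R2, 15  → R2 = 15
  MUL R2, 5  → R2 = 15 * 5 = 75
  MUL R2, 2  → R2 = 75 * 2 = 150
  MUL R2, 3  → R2 = 150 * 3 = 450
Final: R2 = 450

450


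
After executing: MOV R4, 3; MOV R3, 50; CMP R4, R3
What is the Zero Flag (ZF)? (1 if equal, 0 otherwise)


Register state trace:
  MOV R4, 3  → R4 = 3
  MOV R3, 50  → R3 = 50
  CMP R4, R3  → computes 3 - 50 = -47
  Result is nonzero, so values are not equal
ZF = 0

0


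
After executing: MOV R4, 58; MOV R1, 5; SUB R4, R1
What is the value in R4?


Register state trace:
  MOV R4, 58  → R4 = 58
  MOV R1, 5  → R1 = 5
  SUB R4, R1  → R4 = 58 - 5 = 53
Final: R4 = 53

53


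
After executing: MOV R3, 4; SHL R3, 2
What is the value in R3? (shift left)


Register state trace:
  MOV R3, 4  → R3 = 4
  SHL R3, 2  → R3 = 4 << 2 = 4 * 2^2 = 16
Final: R3 = 16

16


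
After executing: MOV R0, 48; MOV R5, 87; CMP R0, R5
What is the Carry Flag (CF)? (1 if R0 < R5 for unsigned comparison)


Register state trace:
  MOV R0, 48  → R0 = 48
  MOV R5, 87  → R5 = 87
  CMP R0, R5  → unsigned 48 - 87: borrow occurs
  48 < 87, so CF = 1
CF = 1

1


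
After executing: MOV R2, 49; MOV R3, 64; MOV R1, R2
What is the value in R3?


Register state trace:
  MOV R2, 49  → R2 = 49
  MOV R3, 64  → R3 = 64
  MOV R1, R2  → R1 = 49
Final: R3 = 64

64


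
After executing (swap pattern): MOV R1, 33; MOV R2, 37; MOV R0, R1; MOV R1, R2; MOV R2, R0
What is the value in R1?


Register state trace (swap pattern):
  MOV R1, 33  → R1 = 33
  MOV R2, 37  → R2 = 37
  MOV R0, R1  → R0 = 33  (save R1)
  MOV R1, R2  → R1 = 37  (R1 gets R2's value)
  MOV R2, R0  → R2 = 33  (R2 gets saved value)
Final: R1 = 37

37


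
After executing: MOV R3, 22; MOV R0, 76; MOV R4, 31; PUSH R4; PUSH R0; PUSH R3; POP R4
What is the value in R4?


Stack trace (top is rightmost):
  MOV R3, 22  → R3 = 22
  MOV R0, 76  → R0 = 76
  MOV R4, 31  → R4 = 31
  PUSH R4  → stack: [31]
  PUSH R0  → stack: [31, 76]
  PUSH R3  → stack: [31, 76, 22]
  POP R4  → R4 = 22, stack: [31, 76]
Final: R4 = 22

22


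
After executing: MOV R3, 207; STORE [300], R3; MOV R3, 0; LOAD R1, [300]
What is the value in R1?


Register and memory trace:
  MOV R3, 207  → R3 = 207
  STORE [300], R3  → mem[300] = 207
  MOV R3, 0  → R3 = 0
  LOAD R1, [300]  → R1 = mem[300] = 207
Final: R1 = 207

207


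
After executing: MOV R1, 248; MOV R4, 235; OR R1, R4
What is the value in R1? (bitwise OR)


Register state trace:
  MOV R1, 248  → R1 = 248 (0b11111000)
  MOV R4, 235  → R4 = 235 (0b11101011)
  OR R1, R4   → R1 = 248 OR 235 = 251 (0b11111011)
Final: R1 = 251

251


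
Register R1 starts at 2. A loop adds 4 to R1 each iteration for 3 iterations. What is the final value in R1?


Starting value: R1 = 2
  Iter 1: R1 = 2 + 4 = 6
  Iter 2: R1 = 6 + 4 = 10
  Iter 3: R1 = 10 + 4 = 14
Final: R1 = 14

14


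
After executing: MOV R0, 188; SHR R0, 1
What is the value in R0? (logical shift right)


Register state trace:
  MOV R0, 188  → R0 = 188
  SHR R0, 1  → R0 = 188 >> 1 = 188 // 2^1 = 94
Final: R0 = 94

94


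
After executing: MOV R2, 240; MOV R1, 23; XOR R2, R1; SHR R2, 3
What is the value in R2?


Register state trace:
  MOV R2, 240  → R2 = 240 (0b11110000)
  MOV R1, 23  → R1 = 23 (0b00010111)
  XOR R2, R1  → R2 = 240 XOR 23 = 231 (0b11100111)
  SHR R2, 3  → R2 = 231 >> 3 = 28
Final: R2 = 28

28


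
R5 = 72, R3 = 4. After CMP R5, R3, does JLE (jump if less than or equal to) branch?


Trace:
  R5 = 72, R3 = 4
  CMP R5, R3  → compares 72 vs 4
  JLE checks: is 72 less than or equal to 4?
  72 > 4, so condition is false
Branch taken: No

No


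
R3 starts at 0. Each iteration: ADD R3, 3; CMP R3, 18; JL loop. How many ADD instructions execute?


Loop trace (R3 starts at 0, target 18, step 3):
  ADD #1: R3 = 0 + 3 = 3  → 3 < 18, loop
  ADD #2: R3 = 3 + 3 = 6  → 6 < 18, loop
  ADD #3: R3 = 6 + 3 = 9  → 9 < 18, loop
  ADD #4: R3 = 9 + 3 = 12  → 12 < 18, loop
  ADD #5: R3 = 12 + 3 = 15  → 15 < 18, loop
  ADD #6: R3 = 15 + 3 = 18  → 18 >= 18, exit
Total ADD instructions: 6

6


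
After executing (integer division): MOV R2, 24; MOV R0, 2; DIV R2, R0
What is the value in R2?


Register state trace:
  MOV R2, 24  → R2 = 24
  MOV R0, 2  → R0 = 2
  DIV R2, R0  → R2 = 24 // 2 = 12
Final: R2 = 12

12


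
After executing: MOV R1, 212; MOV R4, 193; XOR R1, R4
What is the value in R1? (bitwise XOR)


Register state trace:
  MOV R1, 212  → R1 = 212 (0b11010100)
  MOV R4, 193  → R4 = 193 (0b11000001)
  XOR R1, R4  → R1 = 212 XOR 193 = 21 (0b00010101)
Final: R1 = 21

21


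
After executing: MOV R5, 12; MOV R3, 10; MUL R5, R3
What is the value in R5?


Register state trace:
  MOV R5, 12  → R5 = 12
  MOV R3, 10  → R3 = 10
  MUL R5, R3  → R5 = 12 * 10 = 120
Final: R5 = 120

120


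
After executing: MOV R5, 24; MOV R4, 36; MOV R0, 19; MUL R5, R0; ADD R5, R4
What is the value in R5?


Register state trace:
  MOV R5, 24  → R5 = 24
  MOV R4, 36  → R4 = 36
  MOV R0, 19  → R0 = 19
  MUL R5, R0  → R5 = 24 * 19 = 456
  ADD R5, R4  → R5 = 456 + 36 = 492
Final: R5 = 492

492


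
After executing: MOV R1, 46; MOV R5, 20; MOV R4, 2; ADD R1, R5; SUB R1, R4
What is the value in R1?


Register state trace:
  MOV R1, 46  → R1 = 46
  MOV R5, 20  → R5 = 20
  MOV R4, 2  → R4 = 2
  ADD R1, R5  → R1 = 46 + 20 = 66
  SUB R1, R4  → R1 = 66 - 2 = 64
Final: R1 = 64

64


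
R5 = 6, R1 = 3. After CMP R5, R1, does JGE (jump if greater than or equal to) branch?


Trace:
  R5 = 6, R1 = 3
  CMP R5, R1  → compares 6 vs 3
  JGE checks: is 6 greater than or equal to 3?
  6 > 3, so condition is true
Branch taken: Yes

Yes


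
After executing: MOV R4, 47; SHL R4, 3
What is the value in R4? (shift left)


Register state trace:
  MOV R4, 47  → R4 = 47
  SHL R4, 3  → R4 = 47 << 3 = 47 * 2^3 = 376
Final: R4 = 376

376


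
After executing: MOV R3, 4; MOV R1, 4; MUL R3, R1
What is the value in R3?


Register state trace:
  MOV R3, 4  → R3 = 4
  MOV R1, 4  → R1 = 4
  MUL R3, R1  → R3 = 4 * 4 = 16
Final: R3 = 16

16


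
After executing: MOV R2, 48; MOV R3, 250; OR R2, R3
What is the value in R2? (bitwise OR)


Register state trace:
  MOV R2, 48  → R2 = 48 (0b00110000)
  MOV R3, 250  → R3 = 250 (0b11111010)
  OR R2, R3   → R2 = 48 OR 250 = 250 (0b11111010)
Final: R2 = 250

250


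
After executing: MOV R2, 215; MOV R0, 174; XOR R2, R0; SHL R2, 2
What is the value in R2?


Register state trace:
  MOV R2, 215  → R2 = 215 (0b11010111)
  MOV R0, 174  → R0 = 174 (0b10101110)
  XOR R2, R0  → R2 = 215 XOR 174 = 121 (0b01111001)
  SHL R2, 2  → R2 = 121 << 2 = 484
Final: R2 = 484

484


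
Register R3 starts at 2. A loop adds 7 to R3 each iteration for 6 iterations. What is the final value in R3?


Starting value: R3 = 2
  Iter 1: R3 = 2 + 7 = 9
  Iter 2: R3 = 9 + 7 = 16
  Iter 3: R3 = 16 + 7 = 23
  Iter 4: R3 = 23 + 7 = 30
  Iter 5: R3 = 30 + 7 = 37
  Iter 6: R3 = 37 + 7 = 44
Final: R3 = 44

44


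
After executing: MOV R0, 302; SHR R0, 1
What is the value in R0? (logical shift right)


Register state trace:
  MOV R0, 302  → R0 = 302
  SHR R0, 1  → R0 = 302 >> 1 = 302 // 2^1 = 151
Final: R0 = 151

151


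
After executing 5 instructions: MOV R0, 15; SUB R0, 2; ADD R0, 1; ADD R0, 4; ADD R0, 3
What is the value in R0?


Register state trace:
  MOV R0, 15  → R0 = 15
  SUB R0, 2  → R0 = 15 - 2 = 13
  ADD R0, 1  → R0 = 13 + 1 = 14
  ADD R0, 4  → R0 = 14 + 4 = 18
  ADD R0, 3  → R0 = 18 + 3 = 21
Final: R0 = 21

21


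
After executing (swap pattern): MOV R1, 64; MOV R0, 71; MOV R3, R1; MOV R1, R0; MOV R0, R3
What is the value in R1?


Register state trace (swap pattern):
  MOV R1, 64  → R1 = 64
  MOV R0, 71  → R0 = 71
  MOV R3, R1  → R3 = 64  (save R1)
  MOV R1, R0  → R1 = 71  (R1 gets R0's value)
  MOV R0, R3  → R0 = 64  (R0 gets saved value)
Final: R1 = 71

71


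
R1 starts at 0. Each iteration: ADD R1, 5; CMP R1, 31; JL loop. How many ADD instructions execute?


Loop trace (R1 starts at 0, target 31, step 5):
  ADD #1: R1 = 0 + 5 = 5  → 5 < 31, loop
  ADD #2: R1 = 5 + 5 = 10  → 10 < 31, loop
  ADD #3: R1 = 10 + 5 = 15  → 15 < 31, loop
  ADD #4: R1 = 15 + 5 = 20  → 20 < 31, loop
  ADD #5: R1 = 20 + 5 = 25  → 25 < 31, loop
  ADD #6: R1 = 25 + 5 = 30  → 30 < 31, loop
  ADD #7: R1 = 30 + 5 = 35  → 35 >= 31, exit
Total ADD instructions: 7

7


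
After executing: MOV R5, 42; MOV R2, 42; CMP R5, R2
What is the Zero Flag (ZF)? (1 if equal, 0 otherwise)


Register state trace:
  MOV R5, 42  → R5 = 42
  MOV R2, 42  → R2 = 42
  CMP R5, R2  → computes 42 - 42 = 0
  Result is zero, so values are equal
ZF = 1

1


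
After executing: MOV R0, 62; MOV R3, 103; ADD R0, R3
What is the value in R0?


Register state trace:
  MOV R0, 62  → R0 = 62
  MOV R3, 103  → R3 = 103
  ADD R0, R3  → R0 = 62 + 103 = 165
Final: R0 = 165

165


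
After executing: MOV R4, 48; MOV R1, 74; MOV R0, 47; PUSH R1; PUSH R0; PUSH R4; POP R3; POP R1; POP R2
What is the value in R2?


Stack trace (top is rightmost):
  MOV R4, 48  → R4 = 48
  MOV R1, 74  → R1 = 74
  MOV R0, 47  → R0 = 47
  PUSH R1  → stack: [74]
  PUSH R0  → stack: [74, 47]
  PUSH R4  → stack: [74, 47, 48]
  POP R3  → R3 = 48, stack: [74, 47]
  POP R1  → R1 = 47, stack: [74]
  POP R2  → R2 = 74, stack: []
Final: R2 = 74

74


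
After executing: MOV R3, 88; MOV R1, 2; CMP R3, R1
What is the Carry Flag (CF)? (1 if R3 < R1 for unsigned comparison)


Register state trace:
  MOV R3, 88  → R3 = 88
  MOV R1, 2  → R1 = 2
  CMP R3, R1  → unsigned 88 - 2: no borrow
  88 >= 2, so CF = 0
CF = 0

0


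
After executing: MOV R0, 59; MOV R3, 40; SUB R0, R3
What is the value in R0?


Register state trace:
  MOV R0, 59  → R0 = 59
  MOV R3, 40  → R3 = 40
  SUB R0, R3  → R0 = 59 - 40 = 19
Final: R0 = 19

19


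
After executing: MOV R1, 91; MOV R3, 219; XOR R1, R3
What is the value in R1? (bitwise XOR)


Register state trace:
  MOV R1, 91  → R1 = 91 (0b01011011)
  MOV R3, 219  → R3 = 219 (0b11011011)
  XOR R1, R3  → R1 = 91 XOR 219 = 128 (0b10000000)
Final: R1 = 128

128


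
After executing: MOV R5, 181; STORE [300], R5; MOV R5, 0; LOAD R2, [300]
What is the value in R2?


Register and memory trace:
  MOV R5, 181  → R5 = 181
  STORE [300], R5  → mem[300] = 181
  MOV R5, 0  → R5 = 0
  LOAD R2, [300]  → R2 = mem[300] = 181
Final: R2 = 181

181


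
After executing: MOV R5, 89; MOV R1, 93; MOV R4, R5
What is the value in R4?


Register state trace:
  MOV R5, 89  → R5 = 89
  MOV R1, 93  → R1 = 93
  MOV R4, R5  → R4 = 89
Final: R4 = 89

89


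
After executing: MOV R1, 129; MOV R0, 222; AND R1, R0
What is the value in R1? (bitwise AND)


Register state trace:
  MOV R1, 129  → R1 = 129 (0b10000001)
  MOV R0, 222  → R0 = 222 (0b11011110)
  AND R1, R0  → R1 = 129 AND 222 = 128 (0b10000000)
Final: R1 = 128

128


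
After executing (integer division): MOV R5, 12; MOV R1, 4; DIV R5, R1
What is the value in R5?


Register state trace:
  MOV R5, 12  → R5 = 12
  MOV R1, 4  → R1 = 4
  DIV R5, R1  → R5 = 12 // 4 = 3
Final: R5 = 3

3


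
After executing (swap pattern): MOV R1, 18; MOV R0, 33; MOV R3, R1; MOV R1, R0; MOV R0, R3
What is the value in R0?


Register state trace (swap pattern):
  MOV R1, 18  → R1 = 18
  MOV R0, 33  → R0 = 33
  MOV R3, R1  → R3 = 18  (save R1)
  MOV R1, R0  → R1 = 33  (R1 gets R0's value)
  MOV R0, R3  → R0 = 18  (R0 gets saved value)
Final: R0 = 18

18


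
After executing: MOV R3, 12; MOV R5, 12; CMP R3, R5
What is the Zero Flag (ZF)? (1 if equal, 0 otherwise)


Register state trace:
  MOV R3, 12  → R3 = 12
  MOV R5, 12  → R5 = 12
  CMP R3, R5  → computes 12 - 12 = 0
  Result is zero, so values are equal
ZF = 1

1


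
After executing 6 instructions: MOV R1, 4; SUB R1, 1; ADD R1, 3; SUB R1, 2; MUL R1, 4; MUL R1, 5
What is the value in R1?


Register state trace:
  MOV R1, 4  → R1 = 4
  SUB R1, 1  → R1 = 4 - 1 = 3
  ADD R1, 3  → R1 = 3 + 3 = 6
  SUB R1, 2  → R1 = 6 - 2 = 4
  MUL R1, 4  → R1 = 4 * 4 = 16
  MUL R1, 5  → R1 = 16 * 5 = 80
Final: R1 = 80

80


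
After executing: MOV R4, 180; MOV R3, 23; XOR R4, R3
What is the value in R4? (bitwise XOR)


Register state trace:
  MOV R4, 180  → R4 = 180 (0b10110100)
  MOV R3, 23  → R3 = 23 (0b00010111)
  XOR R4, R3  → R4 = 180 XOR 23 = 163 (0b10100011)
Final: R4 = 163

163


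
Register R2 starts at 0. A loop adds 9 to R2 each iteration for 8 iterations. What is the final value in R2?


Starting value: R2 = 0
  Iter 1: R2 = 0 + 9 = 9
  Iter 2: R2 = 9 + 9 = 18
  Iter 3: R2 = 18 + 9 = 27
  Iter 4: R2 = 27 + 9 = 36
  Iter 5: R2 = 36 + 9 = 45
  Iter 6: R2 = 45 + 9 = 54
  Iter 7: R2 = 54 + 9 = 63
  Iter 8: R2 = 63 + 9 = 72
Final: R2 = 72

72


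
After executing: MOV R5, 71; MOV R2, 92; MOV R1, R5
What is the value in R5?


Register state trace:
  MOV R5, 71  → R5 = 71
  MOV R2, 92  → R2 = 92
  MOV R1, R5  → R1 = 71
Final: R5 = 71

71


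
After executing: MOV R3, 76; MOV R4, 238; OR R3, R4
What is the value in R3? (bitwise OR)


Register state trace:
  MOV R3, 76  → R3 = 76 (0b01001100)
  MOV R4, 238  → R4 = 238 (0b11101110)
  OR R3, R4   → R3 = 76 OR 238 = 238 (0b11101110)
Final: R3 = 238

238


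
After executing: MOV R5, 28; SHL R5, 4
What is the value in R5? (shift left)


Register state trace:
  MOV R5, 28  → R5 = 28
  SHL R5, 4  → R5 = 28 << 4 = 28 * 2^4 = 448
Final: R5 = 448

448


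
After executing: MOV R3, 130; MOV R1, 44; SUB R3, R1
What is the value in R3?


Register state trace:
  MOV R3, 130  → R3 = 130
  MOV R1, 44  → R1 = 44
  SUB R3, R1  → R3 = 130 - 44 = 86
Final: R3 = 86

86


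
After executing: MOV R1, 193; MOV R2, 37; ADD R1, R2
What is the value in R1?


Register state trace:
  MOV R1, 193  → R1 = 193
  MOV R2, 37  → R2 = 37
  ADD R1, R2  → R1 = 193 + 37 = 230
Final: R1 = 230

230


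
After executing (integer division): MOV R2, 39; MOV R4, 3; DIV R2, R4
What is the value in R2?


Register state trace:
  MOV R2, 39  → R2 = 39
  MOV R4, 3  → R4 = 3
  DIV R2, R4  → R2 = 39 // 3 = 13
Final: R2 = 13

13


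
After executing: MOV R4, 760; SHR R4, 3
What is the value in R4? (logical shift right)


Register state trace:
  MOV R4, 760  → R4 = 760
  SHR R4, 3  → R4 = 760 >> 3 = 760 // 2^3 = 95
Final: R4 = 95

95


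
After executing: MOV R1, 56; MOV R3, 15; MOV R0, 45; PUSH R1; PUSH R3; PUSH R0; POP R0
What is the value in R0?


Stack trace (top is rightmost):
  MOV R1, 56  → R1 = 56
  MOV R3, 15  → R3 = 15
  MOV R0, 45  → R0 = 45
  PUSH R1  → stack: [56]
  PUSH R3  → stack: [56, 15]
  PUSH R0  → stack: [56, 15, 45]
  POP R0  → R0 = 45, stack: [56, 15]
Final: R0 = 45

45


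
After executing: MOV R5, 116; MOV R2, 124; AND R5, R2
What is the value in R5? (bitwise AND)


Register state trace:
  MOV R5, 116  → R5 = 116 (0b01110100)
  MOV R2, 124  → R2 = 124 (0b01111100)
  AND R5, R2  → R5 = 116 AND 124 = 116 (0b01110100)
Final: R5 = 116

116


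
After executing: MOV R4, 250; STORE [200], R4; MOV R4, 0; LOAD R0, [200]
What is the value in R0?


Register and memory trace:
  MOV R4, 250  → R4 = 250
  STORE [200], R4  → mem[200] = 250
  MOV R4, 0  → R4 = 0
  LOAD R0, [200]  → R0 = mem[200] = 250
Final: R0 = 250

250


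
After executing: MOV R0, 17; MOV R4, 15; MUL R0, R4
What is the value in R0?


Register state trace:
  MOV R0, 17  → R0 = 17
  MOV R4, 15  → R4 = 15
  MUL R0, R4  → R0 = 17 * 15 = 255
Final: R0 = 255

255


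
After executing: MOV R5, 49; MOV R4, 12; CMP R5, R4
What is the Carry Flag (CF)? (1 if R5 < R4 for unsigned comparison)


Register state trace:
  MOV R5, 49  → R5 = 49
  MOV R4, 12  → R4 = 12
  CMP R5, R4  → unsigned 49 - 12: no borrow
  49 >= 12, so CF = 0
CF = 0

0


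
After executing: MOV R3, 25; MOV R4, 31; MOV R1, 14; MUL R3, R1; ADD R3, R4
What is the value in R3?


Register state trace:
  MOV R3, 25  → R3 = 25
  MOV R4, 31  → R4 = 31
  MOV R1, 14  → R1 = 14
  MUL R3, R1  → R3 = 25 * 14 = 350
  ADD R3, R4  → R3 = 350 + 31 = 381
Final: R3 = 381

381
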